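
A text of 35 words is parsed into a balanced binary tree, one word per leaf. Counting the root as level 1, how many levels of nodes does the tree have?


In a balanced binary tree with n leaves the deepest leaf is ceil(log2(n)) edges below the root,
so counting node levels inclusive of root and leaves gives ceil(log2(n)) + 1 levels.
log2(35) = 5.1293
ceil(5.1293) = 6
levels = 6 + 1 = 7

7


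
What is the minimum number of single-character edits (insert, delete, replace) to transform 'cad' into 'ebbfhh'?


Building DP table for s1='cad' (len 3) and s2='ebbfhh' (len 6):
       e  b  b  f  h  h
    0  1  2  3  4  5  6
  c 1  1  2  3  4  5  6
  a 2  2  2  3  4  5  6
  d 3  3  3  3  4  5  6
Edit distance = dp[3][6] = 6

6


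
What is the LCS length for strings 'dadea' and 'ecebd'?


DP table for LCS of 'dadea' and 'ecebd':
       e  c  e  b  d
    0  0  0  0  0  0
  d 0  0  0  0  0  1
  a 0  0  0  0  0  1
  d 0  0  0  0  0  1
  e 0  1  1  1  1  1
  a 0  1  1  1  1  1
LCS: 'd'
LCS length = 1

1


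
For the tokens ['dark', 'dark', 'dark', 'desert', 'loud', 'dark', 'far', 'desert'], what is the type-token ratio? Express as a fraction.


Tokens: 8
Unique types: ('dark', 'desert', 'far', 'loud') = 4
TTR = 4/8
Simplify: divide both by 4 -> 1/2
TTR = 1/2

1/2


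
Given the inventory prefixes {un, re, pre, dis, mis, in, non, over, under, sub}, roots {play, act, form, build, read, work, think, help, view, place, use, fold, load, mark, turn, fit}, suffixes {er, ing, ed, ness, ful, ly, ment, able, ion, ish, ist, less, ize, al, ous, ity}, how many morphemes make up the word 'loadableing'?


Segmenting 'loadableing' against the inventory:
  'load' -> root (morpheme 1)
  'able' -> suffix (morpheme 2)
  'ing' -> suffix (morpheme 3)
Total morphemes: 3

3


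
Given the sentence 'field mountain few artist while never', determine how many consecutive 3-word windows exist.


Word trigrams from [6] words:
  Trigram 1: (field mountain few)
  Trigram 2: (mountain few artist)
  Trigram 3: (few artist while)
  Trigram 4: (artist while never)
Total word trigrams: 6 - 2 = 4

4


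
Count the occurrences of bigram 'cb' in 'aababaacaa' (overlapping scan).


Scanning 'aababaacaa' for bigram 'cb':
  Position 0: 'aa' -> no
  Position 1: 'ab' -> no
  Position 2: 'ba' -> no
  Position 3: 'ab' -> no
  Position 4: 'ba' -> no
  Position 5: 'aa' -> no
  Position 6: 'ac' -> no
  Position 7: 'ca' -> no
  Position 8: 'aa' -> no
Total matches: 0

0


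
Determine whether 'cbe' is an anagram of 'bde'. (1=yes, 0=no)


Sort characters of 'cbe': 'bce'
Sort characters of 'bde': 'bde'
Sorted forms differ -> they are NOT anagrams
Result: 0

0


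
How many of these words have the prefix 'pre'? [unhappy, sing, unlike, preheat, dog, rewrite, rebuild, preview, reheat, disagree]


Checking each word for prefix 'pre':
  'unhappy' -> no (count: 0)
  'sing' -> no (count: 0)
  'unlike' -> no (count: 0)
  'preheat' -> YES, starts with 'pre' (count: 1)
  'dog' -> no (count: 1)
  'rewrite' -> no (count: 1)
  'rebuild' -> no (count: 1)
  'preview' -> YES, starts with 'pre' (count: 2)
  'reheat' -> no (count: 2)
  'disagree' -> no (count: 2)
Total with prefix 'pre': 2

2


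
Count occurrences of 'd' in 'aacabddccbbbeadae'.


Scanning 'aacabddccbbbeadae' for 'd':
  Position 5: 'd' -> MATCH (count: 1)
  Position 6: 'd' -> MATCH (count: 2)
  Position 14: 'd' -> MATCH (count: 3)
Total occurrences of 'd': 3

3


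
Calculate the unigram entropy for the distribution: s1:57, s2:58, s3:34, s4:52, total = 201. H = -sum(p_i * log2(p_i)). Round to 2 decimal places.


Computing entropy H = -sum(p_i * log2(p_i)):
  s1: p = 57/201 = 0.2836, -p*log2(p) = 0.5156
  s2: p = 58/201 = 0.2886, -p*log2(p) = 0.5174
  s3: p = 34/201 = 0.1692, -p*log2(p) = 0.4336
  s4: p = 52/201 = 0.2587, -p*log2(p) = 0.5046
H = sum of terms = 1.9712
Rounded to 2 decimals: 1.97

1.97


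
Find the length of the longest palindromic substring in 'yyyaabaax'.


Scanning 'yyyaabaax' for palindromic substrings.
Substring at positions 3-7: 'aabaa'.
Check: reverse('aabaa') = 'aabaa' -> palindrome confirmed.
Neighbouring characters ('y' / 'x') break symmetry, so it cannot extend further.
No longer palindromic substring exists; longest length = 5

5


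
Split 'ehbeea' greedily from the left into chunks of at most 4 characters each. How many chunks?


'ehbeea' has 6 characters.
Chunking with max size 4:
  Chunk 1: 'ehbe' (positions 0-3)
  Chunk 2: 'ea' (positions 4-5)
Total chunks: ceil(6 / 4) = 2

2


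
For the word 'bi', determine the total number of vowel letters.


Scanning each character of 'bi':
  Position 1: 'b' -> consonant (running count: 0)
  Position 2: 'i' -> vowel (running count: 1)
Total vowels: 1

1


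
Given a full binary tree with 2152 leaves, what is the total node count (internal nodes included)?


Leaf nodes (terminals): 2152
Internal nodes = n - 1 = 2152 - 1 = 2151
Total = leaves + internal = 2152 + 2151 = 4303

4303


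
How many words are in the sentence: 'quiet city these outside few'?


Counting words by splitting on spaces:
  Word 1: 'quiet'
  Word 2: 'city'
  Word 3: 'these'
  Word 4: 'outside'
  Word 5: 'few'
Total words: 5

5


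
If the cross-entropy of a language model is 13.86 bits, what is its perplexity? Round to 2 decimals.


Perplexity formula: PP = 2^H
H = 13.86
PP = 2^13.86
Decompose: 2^13.86 = 2^13 * 2^0.86
2^13 = 8192, 2^0.86 ~ 1.8150383
PP ~ 8192 * 1.8150383 = 14868.7937536
Rounded to 2 decimals: 14868.79

14868.79


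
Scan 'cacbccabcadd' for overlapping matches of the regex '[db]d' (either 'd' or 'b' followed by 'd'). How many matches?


Pattern: [db]d means either 'd' or 'b' followed by 'd'.
Scanning 'cacbccabcadd' position-by-position:
  Pos 0: window 'ca' -> no
  Pos 1: window 'ac' -> no
  Pos 2: window 'cb' -> no
  Pos 3: window 'bc' -> no
  Pos 4: window 'cc' -> no
  Pos 5: window 'ca' -> no
  Pos 6: window 'ab' -> no
  Pos 7: window 'bc' -> no
  Pos 8: window 'ca' -> no
  Pos 9: window 'ad' -> no
  Pos 10: window 'dd' -> MATCH
  Pos 11: window 'd' -> no
Total matches: 1

1


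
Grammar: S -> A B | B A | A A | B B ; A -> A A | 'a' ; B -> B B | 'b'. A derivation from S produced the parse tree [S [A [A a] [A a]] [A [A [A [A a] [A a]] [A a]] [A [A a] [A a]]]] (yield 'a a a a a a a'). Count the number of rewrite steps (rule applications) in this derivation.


Every bracketed nonterminal node [X ...] in the tree is produced by exactly one rule application.
Reading the tree off as a leftmost derivation:
  Step 1: S  =>  A A   (applied S -> A A)
  Step 2: A A  =>  A A A   (applied A -> A A)
  Step 3: A A A  =>  a A A   (applied A -> a)
  Step 4: a A A  =>  a a A   (applied A -> a)
  Step 5: a a A  =>  a a A A   (applied A -> A A)
  Step 6: a a A A  =>  a a A A A   (applied A -> A A)
  Step 7: a a A A A  =>  a a A A A A   (applied A -> A A)
  Step 8: a a A A A A  =>  a a a A A A   (applied A -> a)
  Step 9: a a a A A A  =>  a a a a A A   (applied A -> a)
  Step 10: a a a a A A  =>  a a a a a A   (applied A -> a)
  Step 11: a a a a a A  =>  a a a a a A A   (applied A -> A A)
  Step 12: a a a a a A A  =>  a a a a a a A   (applied A -> a)
  Step 13: a a a a a a A  =>  a a a a a a a   (applied A -> a)
Final yield: a a a a a a a
Total rewrite steps: 13

13


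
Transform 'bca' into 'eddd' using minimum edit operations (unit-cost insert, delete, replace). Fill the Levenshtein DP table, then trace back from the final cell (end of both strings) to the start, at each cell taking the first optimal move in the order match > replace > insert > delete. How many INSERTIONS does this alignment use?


Edit distance = 4. Backtracking from cell (3, 4) with preference match > replace > insert > delete,
then listing the resulting alignment 'bca' -> 'eddd' left to right:
  Step 1: insert 'e' [insertion #1]
  Step 2: replace b->d
  Step 3: replace c->d
  Step 4: replace a->d
Total insertions: 1

1


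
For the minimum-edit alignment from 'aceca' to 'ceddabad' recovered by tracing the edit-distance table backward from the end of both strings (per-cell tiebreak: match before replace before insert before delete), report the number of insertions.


Edit distance = 6. Backtracking from cell (5, 8) with preference match > replace > insert > delete,
then listing the resulting alignment 'aceca' -> 'ceddabad' left to right:
  Step 1: delete 'a'
  Step 2: keep 'c'
  Step 3: keep 'e'
  Step 4: insert 'd' [insertion #1]
  Step 5: insert 'd' [insertion #2]
  Step 6: insert 'a' [insertion #3]
  Step 7: replace c->b
  Step 8: keep 'a'
  Step 9: insert 'd' [insertion #4]
Total insertions: 4

4


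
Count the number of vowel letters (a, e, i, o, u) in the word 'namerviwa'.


Scanning each character of 'namerviwa':
  Position 1: 'n' -> consonant (running count: 0)
  Position 2: 'a' -> vowel (running count: 1)
  Position 3: 'm' -> consonant (running count: 1)
  Position 4: 'e' -> vowel (running count: 2)
  Position 5: 'r' -> consonant (running count: 2)
  Position 6: 'v' -> consonant (running count: 2)
  Position 7: 'i' -> vowel (running count: 3)
  Position 8: 'w' -> consonant (running count: 3)
  Position 9: 'a' -> vowel (running count: 4)
Total vowels: 4

4


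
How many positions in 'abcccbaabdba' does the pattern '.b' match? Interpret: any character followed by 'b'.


Pattern: .b means any character followed by 'b'.
Scanning 'abcccbaabdba' position-by-position:
  Pos 0: window 'ab' -> MATCH
  Pos 1: window 'bc' -> no
  Pos 2: window 'cc' -> no
  Pos 3: window 'cc' -> no
  Pos 4: window 'cb' -> MATCH
  Pos 5: window 'ba' -> no
  Pos 6: window 'aa' -> no
  Pos 7: window 'ab' -> MATCH
  Pos 8: window 'bd' -> no
  Pos 9: window 'db' -> MATCH
  Pos 10: window 'ba' -> no
  Pos 11: window 'a' -> no
Total matches: 4

4


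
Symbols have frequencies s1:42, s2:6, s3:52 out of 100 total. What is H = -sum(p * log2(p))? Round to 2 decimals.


Computing entropy H = -sum(p_i * log2(p_i)):
  s1: p = 42/100 = 0.4200, -p*log2(p) = 0.5256
  s2: p = 6/100 = 0.0600, -p*log2(p) = 0.2435
  s3: p = 52/100 = 0.5200, -p*log2(p) = 0.4906
H = sum of terms = 1.2597
Rounded to 2 decimals: 1.26

1.26


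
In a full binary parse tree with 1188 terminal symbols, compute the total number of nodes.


Leaf nodes (terminals): 1188
Internal nodes = n - 1 = 1188 - 1 = 1187
Total = leaves + internal = 1188 + 1187 = 2375

2375


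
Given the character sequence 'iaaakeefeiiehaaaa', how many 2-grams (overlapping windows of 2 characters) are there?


String 'iaaakeefeiiehaaaa' has length L = 17.
Number of overlapping n-grams = L - n + 1
Substituting: 17 - 2 + 1 = 16

16


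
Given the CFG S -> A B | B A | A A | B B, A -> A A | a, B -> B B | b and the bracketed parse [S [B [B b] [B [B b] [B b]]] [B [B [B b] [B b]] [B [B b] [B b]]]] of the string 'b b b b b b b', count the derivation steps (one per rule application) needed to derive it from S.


Every bracketed nonterminal node [X ...] in the tree is produced by exactly one rule application.
Reading the tree off as a leftmost derivation:
  Step 1: S  =>  B B   (applied S -> B B)
  Step 2: B B  =>  B B B   (applied B -> B B)
  Step 3: B B B  =>  b B B   (applied B -> b)
  Step 4: b B B  =>  b B B B   (applied B -> B B)
  Step 5: b B B B  =>  b b B B   (applied B -> b)
  Step 6: b b B B  =>  b b b B   (applied B -> b)
  Step 7: b b b B  =>  b b b B B   (applied B -> B B)
  Step 8: b b b B B  =>  b b b B B B   (applied B -> B B)
  Step 9: b b b B B B  =>  b b b b B B   (applied B -> b)
  Step 10: b b b b B B  =>  b b b b b B   (applied B -> b)
  Step 11: b b b b b B  =>  b b b b b B B   (applied B -> B B)
  Step 12: b b b b b B B  =>  b b b b b b B   (applied B -> b)
  Step 13: b b b b b b B  =>  b b b b b b b   (applied B -> b)
Final yield: b b b b b b b
Total rewrite steps: 13

13


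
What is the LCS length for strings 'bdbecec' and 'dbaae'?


DP table for LCS of 'bdbecec' and 'dbaae':
       d  b  a  a  e
    0  0  0  0  0  0
  b 0  0  1  1  1  1
  d 0  1  1  1  1  1
  b 0  1  2  2  2  2
  e 0  1  2  2  2  3
  c 0  1  2  2  2  3
  e 0  1  2  2  2  3
  c 0  1  2  2  2  3
LCS: 'dbe'
LCS length = 3

3


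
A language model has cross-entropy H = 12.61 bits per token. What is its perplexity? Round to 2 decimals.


Perplexity formula: PP = 2^H
H = 12.61
PP = 2^12.61
Decompose: 2^12.61 = 2^12 * 2^0.61
2^12 = 4096, 2^0.61 ~ 1.5262592
PP ~ 4096 * 1.5262592 = 6251.5576832
Rounded to 2 decimals: 6251.56

6251.56


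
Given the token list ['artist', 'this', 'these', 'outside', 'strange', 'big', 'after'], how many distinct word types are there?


Listing all tokens and tracking unique types:
  Token 1: 'artist' -> NEW (unique so far: 1)
  Token 2: 'this' -> NEW (unique so far: 2)
  Token 3: 'these' -> NEW (unique so far: 3)
  Token 4: 'outside' -> NEW (unique so far: 4)
  Token 5: 'strange' -> NEW (unique so far: 5)
  Token 6: 'big' -> NEW (unique so far: 6)
  Token 7: 'after' -> NEW (unique so far: 7)
Unique types: ('after', 'artist', 'big', 'outside', 'strange', 'these', 'this')
Vocabulary size: 7

7


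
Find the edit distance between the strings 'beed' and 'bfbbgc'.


Building DP table for s1='beed' (len 4) and s2='bfbbgc' (len 6):
       b  f  b  b  g  c
    0  1  2  3  4  5  6
  b 1  0  1  2  3  4  5
  e 2  1  1  2  3  4  5
  e 3  2  2  2  3  4  5
  d 4  3  3  3  3  4  5
Edit distance = dp[4][6] = 5

5


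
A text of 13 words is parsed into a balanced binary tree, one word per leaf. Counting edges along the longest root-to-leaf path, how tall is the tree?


In a balanced binary tree with n leaves the deepest leaf is ceil(log2(n)) edges below the root.
log2(13) = 3.7004
ceil(3.7004) = 4
height (edges) = 4

4


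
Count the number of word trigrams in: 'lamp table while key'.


Word trigrams from [4] words:
  Trigram 1: (lamp table while)
  Trigram 2: (table while key)
Total word trigrams: 4 - 2 = 2

2


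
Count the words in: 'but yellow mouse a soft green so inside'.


Counting words by splitting on spaces:
  Word 1: 'but'
  Word 2: 'yellow'
  Word 3: 'mouse'
  Word 4: 'a'
  Word 5: 'soft'
  Word 6: 'green'
  Word 7: 'so'
  Word 8: 'inside'
Total words: 8

8


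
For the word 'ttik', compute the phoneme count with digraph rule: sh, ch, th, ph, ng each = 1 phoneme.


Parsing 'ttik' greedily, digraphs first:
  't' -> consonant phoneme (phonemes so far: 1)
  't' -> consonant phoneme (phonemes so far: 2)
  'i' -> vowel phoneme (phonemes so far: 3)
  'k' -> consonant phoneme (phonemes so far: 4)
Total phonemes: 4

4


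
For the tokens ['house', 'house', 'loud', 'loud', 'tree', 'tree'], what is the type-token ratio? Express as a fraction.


Tokens: 6
Unique types: ('house', 'loud', 'tree') = 3
TTR = 3/6
Simplify: divide both by 3 -> 1/2
TTR = 1/2

1/2


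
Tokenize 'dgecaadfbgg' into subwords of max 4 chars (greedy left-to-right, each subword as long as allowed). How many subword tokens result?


'dgecaadfbgg' has 11 characters.
Chunking with max size 4:
  Chunk 1: 'dgec' (positions 0-3)
  Chunk 2: 'aadf' (positions 4-7)
  Chunk 3: 'bgg' (positions 8-10)
Total chunks: ceil(11 / 4) = 3

3


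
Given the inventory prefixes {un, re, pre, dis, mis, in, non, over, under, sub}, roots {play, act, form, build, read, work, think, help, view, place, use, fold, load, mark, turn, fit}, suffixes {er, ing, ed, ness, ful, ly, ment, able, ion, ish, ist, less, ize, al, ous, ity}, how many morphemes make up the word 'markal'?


Segmenting 'markal' against the inventory:
  'mark' -> root (morpheme 1)
  'al' -> suffix (morpheme 2)
Total morphemes: 2

2


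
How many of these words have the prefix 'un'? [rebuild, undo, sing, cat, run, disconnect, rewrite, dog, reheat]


Checking each word for prefix 'un':
  'rebuild' -> no (count: 0)
  'undo' -> YES, starts with 'un' (count: 1)
  'sing' -> no (count: 1)
  'cat' -> no (count: 1)
  'run' -> no (count: 1)
  'disconnect' -> no (count: 1)
  'rewrite' -> no (count: 1)
  'dog' -> no (count: 1)
  'reheat' -> no (count: 1)
Total with prefix 'un': 1

1


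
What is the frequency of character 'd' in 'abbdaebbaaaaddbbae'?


Scanning 'abbdaebbaaaaddbbae' for 'd':
  Position 3: 'd' -> MATCH (count: 1)
  Position 12: 'd' -> MATCH (count: 2)
  Position 13: 'd' -> MATCH (count: 3)
Total occurrences of 'd': 3

3


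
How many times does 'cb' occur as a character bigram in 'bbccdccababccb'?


Scanning 'bbccdccababccb' for bigram 'cb':
  Position 0: 'bb' -> no
  Position 1: 'bc' -> no
  Position 2: 'cc' -> no
  Position 3: 'cd' -> no
  Position 4: 'dc' -> no
  Position 5: 'cc' -> no
  Position 6: 'ca' -> no
  Position 7: 'ab' -> no
  Position 8: 'ba' -> no
  Position 9: 'ab' -> no
  Position 10: 'bc' -> no
  Position 11: 'cc' -> no
  Position 12: 'cb' -> MATCH
Total matches: 1

1


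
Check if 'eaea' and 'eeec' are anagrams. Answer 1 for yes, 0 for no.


Sort characters of 'eaea': 'aaee'
Sort characters of 'eeec': 'ceee'
Sorted forms differ -> they are NOT anagrams
Result: 0

0


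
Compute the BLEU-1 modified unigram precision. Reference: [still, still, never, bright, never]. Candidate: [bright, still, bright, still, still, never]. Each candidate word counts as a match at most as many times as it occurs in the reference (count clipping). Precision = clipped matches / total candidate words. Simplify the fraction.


Reference word counts: {'bright': 1, 'never': 2, 'still': 2}
Checking each candidate word (with clipping):
  'bright' -> in reference (ref count 1, used 1/1) -> match (matches: 1)
  'still' -> in reference (ref count 2, used 1/2) -> match (matches: 2)
  'bright' -> ref count 1 already used up (1/1) -> clipped, no match (matches: 2)
  'still' -> in reference (ref count 2, used 2/2) -> match (matches: 3)
  'still' -> ref count 2 already used up (2/2) -> clipped, no match (matches: 3)
  'never' -> in reference (ref count 2, used 1/2) -> match (matches: 4)
Clipped matches: 4, Candidate length: 6
Precision = 4/6 = 2/3

2/3


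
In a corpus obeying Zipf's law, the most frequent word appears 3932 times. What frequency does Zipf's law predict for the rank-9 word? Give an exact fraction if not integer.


Zipf's law: freq(rank) = f1 / rank
f1 = 3932, rank = 9
freq = 3932 / 9
GCD(3932, 9) = 1
Simplified: 3932/9

3932/9


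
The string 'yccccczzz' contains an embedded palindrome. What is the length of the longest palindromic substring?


Scanning 'yccccczzz' for palindromic substrings.
Substring at positions 1-5: 'ccccc'.
Check: reverse('ccccc') = 'ccccc' -> palindrome confirmed.
Neighbouring characters ('y' / 'z') break symmetry, so it cannot extend further.
No longer palindromic substring exists; longest length = 5

5


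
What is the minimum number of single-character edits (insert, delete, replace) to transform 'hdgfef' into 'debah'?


Building DP table for s1='hdgfef' (len 6) and s2='debah' (len 5):
       d  e  b  a  h
    0  1  2  3  4  5
  h 1  1  2  3  4  4
  d 2  1  2  3  4  5
  g 3  2  2  3  4  5
  f 4  3  3  3  4  5
  e 5  4  3  4  4  5
  f 6  5  4  4  5  5
Edit distance = dp[6][5] = 5

5


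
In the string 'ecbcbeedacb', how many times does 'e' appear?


Scanning 'ecbcbeedacb' for 'e':
  Position 0: 'e' -> MATCH (count: 1)
  Position 5: 'e' -> MATCH (count: 2)
  Position 6: 'e' -> MATCH (count: 3)
Total occurrences of 'e': 3

3


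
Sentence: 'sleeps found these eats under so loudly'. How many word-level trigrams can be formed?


Word trigrams from [7] words:
  Trigram 1: (sleeps found these)
  Trigram 2: (found these eats)
  Trigram 3: (these eats under)
  Trigram 4: (eats under so)
  Trigram 5: (under so loudly)
Total word trigrams: 7 - 2 = 5

5


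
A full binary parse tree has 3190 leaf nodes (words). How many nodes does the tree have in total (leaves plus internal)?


Leaf nodes (terminals): 3190
Internal nodes = n - 1 = 3190 - 1 = 3189
Total = leaves + internal = 3190 + 3189 = 6379

6379


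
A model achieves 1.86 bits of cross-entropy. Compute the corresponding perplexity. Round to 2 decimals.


Perplexity formula: PP = 2^H
H = 1.86
PP = 2^1.86
Decompose: 2^1.86 = 2^1 * 2^0.86
2^1 = 2, 2^0.86 ~ 1.8150383
PP ~ 2 * 1.8150383 = 3.6300766
Rounded to 2 decimals: 3.63

3.63


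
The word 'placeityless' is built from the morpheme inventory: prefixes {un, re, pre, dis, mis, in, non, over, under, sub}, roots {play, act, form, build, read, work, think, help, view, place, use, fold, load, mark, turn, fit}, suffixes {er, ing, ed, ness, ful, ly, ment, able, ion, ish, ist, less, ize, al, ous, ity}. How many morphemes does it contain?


Segmenting 'placeityless' against the inventory:
  'place' -> root (morpheme 1)
  'ity' -> suffix (morpheme 2)
  'less' -> suffix (morpheme 3)
Total morphemes: 3

3


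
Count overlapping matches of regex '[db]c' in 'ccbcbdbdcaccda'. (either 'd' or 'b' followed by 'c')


Pattern: [db]c means either 'd' or 'b' followed by 'c'.
Scanning 'ccbcbdbdcaccda' position-by-position:
  Pos 0: window 'cc' -> no
  Pos 1: window 'cb' -> no
  Pos 2: window 'bc' -> MATCH
  Pos 3: window 'cb' -> no
  Pos 4: window 'bd' -> no
  Pos 5: window 'db' -> no
  Pos 6: window 'bd' -> no
  Pos 7: window 'dc' -> MATCH
  Pos 8: window 'ca' -> no
  Pos 9: window 'ac' -> no
  Pos 10: window 'cc' -> no
  Pos 11: window 'cd' -> no
  Pos 12: window 'da' -> no
  Pos 13: window 'a' -> no
Total matches: 2

2


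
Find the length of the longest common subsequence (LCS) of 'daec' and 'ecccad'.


DP table for LCS of 'daec' and 'ecccad':
       e  c  c  c  a  d
    0  0  0  0  0  0  0
  d 0  0  0  0  0  0  1
  a 0  0  0  0  0  1  1
  e 0  1  1  1  1  1  1
  c 0  1  2  2  2  2  2
LCS: 'ec'
LCS length = 2

2


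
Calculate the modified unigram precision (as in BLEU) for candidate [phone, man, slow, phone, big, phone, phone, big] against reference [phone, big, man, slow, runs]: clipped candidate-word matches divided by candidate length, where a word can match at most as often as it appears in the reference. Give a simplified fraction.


Reference word counts: {'big': 1, 'man': 1, 'phone': 1, 'runs': 1, 'slow': 1}
Checking each candidate word (with clipping):
  'phone' -> in reference (ref count 1, used 1/1) -> match (matches: 1)
  'man' -> in reference (ref count 1, used 1/1) -> match (matches: 2)
  'slow' -> in reference (ref count 1, used 1/1) -> match (matches: 3)
  'phone' -> ref count 1 already used up (1/1) -> clipped, no match (matches: 3)
  'big' -> in reference (ref count 1, used 1/1) -> match (matches: 4)
  'phone' -> ref count 1 already used up (1/1) -> clipped, no match (matches: 4)
  'phone' -> ref count 1 already used up (1/1) -> clipped, no match (matches: 4)
  'big' -> ref count 1 already used up (1/1) -> clipped, no match (matches: 4)
Clipped matches: 4, Candidate length: 8
Precision = 4/8 = 1/2

1/2


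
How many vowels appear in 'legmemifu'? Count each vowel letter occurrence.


Scanning each character of 'legmemifu':
  Position 1: 'l' -> consonant (running count: 0)
  Position 2: 'e' -> vowel (running count: 1)
  Position 3: 'g' -> consonant (running count: 1)
  Position 4: 'm' -> consonant (running count: 1)
  Position 5: 'e' -> vowel (running count: 2)
  Position 6: 'm' -> consonant (running count: 2)
  Position 7: 'i' -> vowel (running count: 3)
  Position 8: 'f' -> consonant (running count: 3)
  Position 9: 'u' -> vowel (running count: 4)
Total vowels: 4

4


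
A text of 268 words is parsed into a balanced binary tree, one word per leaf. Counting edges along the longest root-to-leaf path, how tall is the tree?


In a balanced binary tree with n leaves the deepest leaf is ceil(log2(n)) edges below the root.
log2(268) = 8.0661
ceil(8.0661) = 9
height (edges) = 9

9


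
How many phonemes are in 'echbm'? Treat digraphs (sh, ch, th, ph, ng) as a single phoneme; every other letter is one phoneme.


Parsing 'echbm' greedily, digraphs first:
  'e' -> vowel phoneme (phonemes so far: 1)
  'ch' -> digraph (1 consonant phoneme) (phonemes so far: 2)
  'b' -> consonant phoneme (phonemes so far: 3)
  'm' -> consonant phoneme (phonemes so far: 4)
Total phonemes: 4

4


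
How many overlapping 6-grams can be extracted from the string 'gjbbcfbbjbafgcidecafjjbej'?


String 'gjbbcfbbjbafgcidecafjjbej' has length L = 25.
Number of overlapping n-grams = L - n + 1
Substituting: 25 - 6 + 1 = 20

20


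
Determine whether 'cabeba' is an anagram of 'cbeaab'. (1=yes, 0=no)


Sort characters of 'cabeba': 'aabbce'
Sort characters of 'cbeaab': 'aabbce'
Sorted forms match -> they ARE anagrams
Result: 1

1


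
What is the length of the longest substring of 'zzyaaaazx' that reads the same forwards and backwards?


Scanning 'zzyaaaazx' for palindromic substrings.
Substring at positions 3-6: 'aaaa'.
Check: reverse('aaaa') = 'aaaa' -> palindrome confirmed.
Neighbouring characters ('y' / 'z') break symmetry, so it cannot extend further.
No longer palindromic substring exists; longest length = 4

4


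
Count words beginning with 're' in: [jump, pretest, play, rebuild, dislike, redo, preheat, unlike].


Checking each word for prefix 're':
  'jump' -> no (count: 0)
  'pretest' -> no (count: 0)
  'play' -> no (count: 0)
  'rebuild' -> YES, starts with 're' (count: 1)
  'dislike' -> no (count: 1)
  'redo' -> YES, starts with 're' (count: 2)
  'preheat' -> no (count: 2)
  'unlike' -> no (count: 2)
Total with prefix 're': 2

2


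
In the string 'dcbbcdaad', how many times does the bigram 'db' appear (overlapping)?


Scanning 'dcbbcdaad' for bigram 'db':
  Position 0: 'dc' -> no
  Position 1: 'cb' -> no
  Position 2: 'bb' -> no
  Position 3: 'bc' -> no
  Position 4: 'cd' -> no
  Position 5: 'da' -> no
  Position 6: 'aa' -> no
  Position 7: 'ad' -> no
Total matches: 0

0


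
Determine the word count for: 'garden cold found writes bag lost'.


Counting words by splitting on spaces:
  Word 1: 'garden'
  Word 2: 'cold'
  Word 3: 'found'
  Word 4: 'writes'
  Word 5: 'bag'
  Word 6: 'lost'
Total words: 6

6


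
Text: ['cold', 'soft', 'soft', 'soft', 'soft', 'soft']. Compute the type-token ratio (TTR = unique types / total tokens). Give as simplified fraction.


Tokens: 6
Unique types: ('cold', 'soft') = 2
TTR = 2/6
Simplify: divide both by 2 -> 1/3
TTR = 1/3

1/3


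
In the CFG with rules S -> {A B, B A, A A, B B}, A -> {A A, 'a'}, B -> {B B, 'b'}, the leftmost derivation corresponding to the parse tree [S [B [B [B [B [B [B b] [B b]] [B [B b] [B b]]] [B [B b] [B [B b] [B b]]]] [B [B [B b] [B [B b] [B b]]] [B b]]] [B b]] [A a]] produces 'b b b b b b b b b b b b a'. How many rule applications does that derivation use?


Every bracketed nonterminal node [X ...] in the tree is produced by exactly one rule application.
Reading the tree off as a leftmost derivation:
  Step 1: S  =>  B A   (applied S -> B A)
  Step 2: B A  =>  B B A   (applied B -> B B)
  Step 3: B B A  =>  B B B A   (applied B -> B B)
  Step 4: B B B A  =>  B B B B A   (applied B -> B B)
  Step 5: B B B B A  =>  B B B B B A   (applied B -> B B)
  Step 6: B B B B B A  =>  B B B B B B A   (applied B -> B B)
  Step 7: B B B B B B A  =>  b B B B B B A   (applied B -> b)
  Step 8: b B B B B B A  =>  b b B B B B A   (applied B -> b)
  Step 9: b b B B B B A  =>  b b B B B B B A   (applied B -> B B)
  Step 10: b b B B B B B A  =>  b b b B B B B A   (applied B -> b)
  Step 11: b b b B B B B A  =>  b b b b B B B A   (applied B -> b)
  Step 12: b b b b B B B A  =>  b b b b B B B B A   (applied B -> B B)
  Step 13: b b b b B B B B A  =>  b b b b b B B B A   (applied B -> b)
  Step 14: b b b b b B B B A  =>  b b b b b B B B B A   (applied B -> B B)
  Step 15: b b b b b B B B B A  =>  b b b b b b B B B A   (applied B -> b)
  Step 16: b b b b b b B B B A  =>  b b b b b b b B B A   (applied B -> b)
  Step 17: b b b b b b b B B A  =>  b b b b b b b B B B A   (applied B -> B B)
  Step 18: b b b b b b b B B B A  =>  b b b b b b b B B B B A   (applied B -> B B)
  Step 19: b b b b b b b B B B B A  =>  b b b b b b b b B B B A   (applied B -> b)
  Step 20: b b b b b b b b B B B A  =>  b b b b b b b b B B B B A   (applied B -> B B)
  Step 21: b b b b b b b b B B B B A  =>  b b b b b b b b b B B B A   (applied B -> b)
  Step 22: b b b b b b b b b B B B A  =>  b b b b b b b b b b B B A   (applied B -> b)
  Step 23: b b b b b b b b b b B B A  =>  b b b b b b b b b b b B A   (applied B -> b)
  Step 24: b b b b b b b b b b b B A  =>  b b b b b b b b b b b b A   (applied B -> b)
  Step 25: b b b b b b b b b b b b A  =>  b b b b b b b b b b b b a   (applied A -> a)
Final yield: b b b b b b b b b b b b a
Total rewrite steps: 25

25


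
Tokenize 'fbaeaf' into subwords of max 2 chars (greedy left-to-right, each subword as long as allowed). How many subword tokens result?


'fbaeaf' has 6 characters.
Chunking with max size 2:
  Chunk 1: 'fb' (positions 0-1)
  Chunk 2: 'ae' (positions 2-3)
  Chunk 3: 'af' (positions 4-5)
Total chunks: ceil(6 / 2) = 3

3


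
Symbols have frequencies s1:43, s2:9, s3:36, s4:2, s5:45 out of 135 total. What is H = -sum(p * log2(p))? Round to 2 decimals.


Computing entropy H = -sum(p_i * log2(p_i)):
  s1: p = 43/135 = 0.3185, -p*log2(p) = 0.5257
  s2: p = 9/135 = 0.0667, -p*log2(p) = 0.2605
  s3: p = 36/135 = 0.2667, -p*log2(p) = 0.5085
  s4: p = 2/135 = 0.0148, -p*log2(p) = 0.0900
  s5: p = 45/135 = 0.3333, -p*log2(p) = 0.5283
H = sum of terms = 1.9130
Rounded to 2 decimals: 1.91

1.91


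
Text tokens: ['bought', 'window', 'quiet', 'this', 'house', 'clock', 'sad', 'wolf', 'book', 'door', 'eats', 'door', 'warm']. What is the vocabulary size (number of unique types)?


Listing all tokens and tracking unique types:
  Token 1: 'bought' -> NEW (unique so far: 1)
  Token 2: 'window' -> NEW (unique so far: 2)
  Token 3: 'quiet' -> NEW (unique so far: 3)
  Token 4: 'this' -> NEW (unique so far: 4)
  Token 5: 'house' -> NEW (unique so far: 5)
  Token 6: 'clock' -> NEW (unique so far: 6)
  Token 7: 'sad' -> NEW (unique so far: 7)
  Token 8: 'wolf' -> NEW (unique so far: 8)
  Token 9: 'book' -> NEW (unique so far: 9)
  Token 10: 'door' -> NEW (unique so far: 10)
  Token 11: 'eats' -> NEW (unique so far: 11)
  Token 12: 'door' -> duplicate (unique so far: 11)
  Token 13: 'warm' -> NEW (unique so far: 12)
Unique types: ('book', 'bought', 'clock', 'door', 'eats', 'house', 'quiet', 'sad', 'this', 'warm', 'window', 'wolf')
Vocabulary size: 12

12


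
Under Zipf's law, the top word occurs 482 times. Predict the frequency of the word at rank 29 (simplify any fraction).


Zipf's law: freq(rank) = f1 / rank
f1 = 482, rank = 29
freq = 482 / 29
GCD(482, 29) = 1
Simplified: 482/29

482/29


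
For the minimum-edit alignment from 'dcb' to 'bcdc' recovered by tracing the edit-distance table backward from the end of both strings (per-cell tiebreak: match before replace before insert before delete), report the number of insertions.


Edit distance = 3. Backtracking from cell (3, 4) with preference match > replace > insert > delete,
then listing the resulting alignment 'dcb' -> 'bcdc' left to right:
  Step 1: replace d->b
  Step 2: keep 'c'
  Step 3: insert 'd' [insertion #1]
  Step 4: replace b->c
Total insertions: 1

1


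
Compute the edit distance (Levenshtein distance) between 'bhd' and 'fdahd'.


Building DP table for s1='bhd' (len 3) and s2='fdahd' (len 5):
       f  d  a  h  d
    0  1  2  3  4  5
  b 1  1  2  3  4  5
  h 2  2  2  3  3  4
  d 3  3  2  3  4  3
Edit distance = dp[3][5] = 3

3


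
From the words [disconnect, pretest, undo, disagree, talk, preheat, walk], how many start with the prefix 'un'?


Checking each word for prefix 'un':
  'disconnect' -> no (count: 0)
  'pretest' -> no (count: 0)
  'undo' -> YES, starts with 'un' (count: 1)
  'disagree' -> no (count: 1)
  'talk' -> no (count: 1)
  'preheat' -> no (count: 1)
  'walk' -> no (count: 1)
Total with prefix 'un': 1

1


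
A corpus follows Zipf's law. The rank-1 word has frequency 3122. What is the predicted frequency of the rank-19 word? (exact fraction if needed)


Zipf's law: freq(rank) = f1 / rank
f1 = 3122, rank = 19
freq = 3122 / 19
GCD(3122, 19) = 1
Simplified: 3122/19

3122/19


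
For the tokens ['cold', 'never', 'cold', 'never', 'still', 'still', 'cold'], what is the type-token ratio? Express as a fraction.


Tokens: 7
Unique types: ('cold', 'never', 'still') = 3
TTR = 3/7
Already in lowest terms.

3/7


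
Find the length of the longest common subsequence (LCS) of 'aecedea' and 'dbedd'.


DP table for LCS of 'aecedea' and 'dbedd':
       d  b  e  d  d
    0  0  0  0  0  0
  a 0  0  0  0  0  0
  e 0  0  0  1  1  1
  c 0  0  0  1  1  1
  e 0  0  0  1  1  1
  d 0  1  1  1  2  2
  e 0  1  1  2  2  2
  a 0  1  1  2  2  2
LCS: 'ed'
LCS length = 2

2


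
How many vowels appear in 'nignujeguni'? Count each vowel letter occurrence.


Scanning each character of 'nignujeguni':
  Position 1: 'n' -> consonant (running count: 0)
  Position 2: 'i' -> vowel (running count: 1)
  Position 3: 'g' -> consonant (running count: 1)
  Position 4: 'n' -> consonant (running count: 1)
  Position 5: 'u' -> vowel (running count: 2)
  Position 6: 'j' -> consonant (running count: 2)
  Position 7: 'e' -> vowel (running count: 3)
  Position 8: 'g' -> consonant (running count: 3)
  Position 9: 'u' -> vowel (running count: 4)
  Position 10: 'n' -> consonant (running count: 4)
  Position 11: 'i' -> vowel (running count: 5)
Total vowels: 5

5


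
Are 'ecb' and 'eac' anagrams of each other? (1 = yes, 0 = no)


Sort characters of 'ecb': 'bce'
Sort characters of 'eac': 'ace'
Sorted forms differ -> they are NOT anagrams
Result: 0

0


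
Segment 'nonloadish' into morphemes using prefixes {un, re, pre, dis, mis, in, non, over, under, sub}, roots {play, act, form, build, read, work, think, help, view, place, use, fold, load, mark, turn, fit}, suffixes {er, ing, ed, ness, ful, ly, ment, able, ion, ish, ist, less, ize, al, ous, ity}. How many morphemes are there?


Segmenting 'nonloadish' against the inventory:
  'non' -> prefix (morpheme 1)
  'load' -> root (morpheme 2)
  'ish' -> suffix (morpheme 3)
Total morphemes: 3

3


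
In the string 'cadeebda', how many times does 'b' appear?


Scanning 'cadeebda' for 'b':
  Position 5: 'b' -> MATCH (count: 1)
Total occurrences of 'b': 1

1


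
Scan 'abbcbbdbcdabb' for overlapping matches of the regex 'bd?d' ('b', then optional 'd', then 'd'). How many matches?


Pattern: bd?d means 'b', then optional 'd', then 'd'.
Scanning 'abbcbbdbcdabb' position-by-position:
  Pos 0: window 'abb' -> no
  Pos 1: window 'bbc' -> no
  Pos 2: window 'bcb' -> no
  Pos 3: window 'cbb' -> no
  Pos 4: window 'bbd' -> no
  Pos 5: window 'bdb' -> MATCH
  Pos 6: window 'dbc' -> no
  Pos 7: window 'bcd' -> no
  Pos 8: window 'cda' -> no
  Pos 9: window 'dab' -> no
  Pos 10: window 'abb' -> no
  Pos 11: window 'bb' -> no
  Pos 12: window 'b' -> no
Total matches: 1

1


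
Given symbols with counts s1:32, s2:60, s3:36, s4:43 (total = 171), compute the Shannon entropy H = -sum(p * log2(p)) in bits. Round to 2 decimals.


Computing entropy H = -sum(p_i * log2(p_i)):
  s1: p = 32/171 = 0.1871, -p*log2(p) = 0.4525
  s2: p = 60/171 = 0.3509, -p*log2(p) = 0.5302
  s3: p = 36/171 = 0.2105, -p*log2(p) = 0.4732
  s4: p = 43/171 = 0.2515, -p*log2(p) = 0.5008
H = sum of terms = 1.9567
Rounded to 2 decimals: 1.96

1.96


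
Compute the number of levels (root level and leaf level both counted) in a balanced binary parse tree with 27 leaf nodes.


In a balanced binary tree with n leaves the deepest leaf is ceil(log2(n)) edges below the root,
so counting node levels inclusive of root and leaves gives ceil(log2(n)) + 1 levels.
log2(27) = 4.7549
ceil(4.7549) = 5
levels = 5 + 1 = 6

6


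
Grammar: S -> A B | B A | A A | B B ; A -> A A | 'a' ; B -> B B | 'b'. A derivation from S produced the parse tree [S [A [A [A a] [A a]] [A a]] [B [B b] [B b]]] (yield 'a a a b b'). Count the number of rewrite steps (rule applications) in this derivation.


Every bracketed nonterminal node [X ...] in the tree is produced by exactly one rule application.
Reading the tree off as a leftmost derivation:
  Step 1: S  =>  A B   (applied S -> A B)
  Step 2: A B  =>  A A B   (applied A -> A A)
  Step 3: A A B  =>  A A A B   (applied A -> A A)
  Step 4: A A A B  =>  a A A B   (applied A -> a)
  Step 5: a A A B  =>  a a A B   (applied A -> a)
  Step 6: a a A B  =>  a a a B   (applied A -> a)
  Step 7: a a a B  =>  a a a B B   (applied B -> B B)
  Step 8: a a a B B  =>  a a a b B   (applied B -> b)
  Step 9: a a a b B  =>  a a a b b   (applied B -> b)
Final yield: a a a b b
Total rewrite steps: 9

9


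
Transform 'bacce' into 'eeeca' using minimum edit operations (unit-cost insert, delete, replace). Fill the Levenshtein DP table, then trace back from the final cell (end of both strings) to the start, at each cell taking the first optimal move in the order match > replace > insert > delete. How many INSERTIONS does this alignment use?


Edit distance = 4. Backtracking from cell (5, 5) with preference match > replace > insert > delete,
then listing the resulting alignment 'bacce' -> 'eeeca' left to right:
  Step 1: replace b->e
  Step 2: replace a->e
  Step 3: replace c->e
  Step 4: keep 'c'
  Step 5: replace e->a
Total insertions: 0

0


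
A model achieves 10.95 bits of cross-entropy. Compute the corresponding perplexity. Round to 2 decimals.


Perplexity formula: PP = 2^H
H = 10.95
PP = 2^10.95
Decompose: 2^10.95 = 2^10 * 2^0.95
2^10 = 1024, 2^0.95 ~ 1.9318727
PP ~ 1024 * 1.9318727 = 1978.2376448
Rounded to 2 decimals: 1978.24

1978.24


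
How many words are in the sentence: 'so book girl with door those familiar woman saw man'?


Counting words by splitting on spaces:
  Word 1: 'so'
  Word 2: 'book'
  Word 3: 'girl'
  Word 4: 'with'
  Word 5: 'door'
  Word 6: 'those'
  Word 7: 'familiar'
  Word 8: 'woman'
  Word 9: 'saw'
  Word 10: 'man'
Total words: 10

10


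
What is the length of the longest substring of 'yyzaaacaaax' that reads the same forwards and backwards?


Scanning 'yyzaaacaaax' for palindromic substrings.
Substring at positions 3-9: 'aaacaaa'.
Check: reverse('aaacaaa') = 'aaacaaa' -> palindrome confirmed.
Neighbouring characters ('z' / 'x') break symmetry, so it cannot extend further.
No longer palindromic substring exists; longest length = 7

7


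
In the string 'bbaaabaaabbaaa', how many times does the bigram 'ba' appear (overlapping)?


Scanning 'bbaaabaaabbaaa' for bigram 'ba':
  Position 0: 'bb' -> no
  Position 1: 'ba' -> MATCH
  Position 2: 'aa' -> no
  Position 3: 'aa' -> no
  Position 4: 'ab' -> no
  Position 5: 'ba' -> MATCH
  Position 6: 'aa' -> no
  Position 7: 'aa' -> no
  Position 8: 'ab' -> no
  Position 9: 'bb' -> no
  Position 10: 'ba' -> MATCH
  Position 11: 'aa' -> no
  Position 12: 'aa' -> no
Total matches: 3

3


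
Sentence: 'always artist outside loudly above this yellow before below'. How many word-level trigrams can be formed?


Word trigrams from [9] words:
  Trigram 1: (always artist outside)
  Trigram 2: (artist outside loudly)
  Trigram 3: (outside loudly above)
  Trigram 4: (loudly above this)
  Trigram 5: (above this yellow)
  Trigram 6: (this yellow before)
  Trigram 7: (yellow before below)
Total word trigrams: 9 - 2 = 7

7


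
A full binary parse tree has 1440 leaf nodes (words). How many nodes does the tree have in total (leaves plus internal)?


Leaf nodes (terminals): 1440
Internal nodes = n - 1 = 1440 - 1 = 1439
Total = leaves + internal = 1440 + 1439 = 2879

2879


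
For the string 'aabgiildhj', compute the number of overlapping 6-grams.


String 'aabgiildhj' has length L = 10.
Number of overlapping n-grams = L - n + 1
Substituting: 10 - 6 + 1 = 5

5


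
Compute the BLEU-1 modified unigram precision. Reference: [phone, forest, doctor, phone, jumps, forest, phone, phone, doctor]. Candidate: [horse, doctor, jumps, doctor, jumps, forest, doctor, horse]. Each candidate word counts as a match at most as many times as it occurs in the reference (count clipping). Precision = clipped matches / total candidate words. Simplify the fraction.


Reference word counts: {'doctor': 2, 'forest': 2, 'jumps': 1, 'phone': 4}
Checking each candidate word (with clipping):
  'horse' -> not in reference -> no match (matches: 0)
  'doctor' -> in reference (ref count 2, used 1/2) -> match (matches: 1)
  'jumps' -> in reference (ref count 1, used 1/1) -> match (matches: 2)
  'doctor' -> in reference (ref count 2, used 2/2) -> match (matches: 3)
  'jumps' -> ref count 1 already used up (1/1) -> clipped, no match (matches: 3)
  'forest' -> in reference (ref count 2, used 1/2) -> match (matches: 4)
  'doctor' -> ref count 2 already used up (2/2) -> clipped, no match (matches: 4)
  'horse' -> not in reference -> no match (matches: 4)
Clipped matches: 4, Candidate length: 8
Precision = 4/8 = 1/2

1/2
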